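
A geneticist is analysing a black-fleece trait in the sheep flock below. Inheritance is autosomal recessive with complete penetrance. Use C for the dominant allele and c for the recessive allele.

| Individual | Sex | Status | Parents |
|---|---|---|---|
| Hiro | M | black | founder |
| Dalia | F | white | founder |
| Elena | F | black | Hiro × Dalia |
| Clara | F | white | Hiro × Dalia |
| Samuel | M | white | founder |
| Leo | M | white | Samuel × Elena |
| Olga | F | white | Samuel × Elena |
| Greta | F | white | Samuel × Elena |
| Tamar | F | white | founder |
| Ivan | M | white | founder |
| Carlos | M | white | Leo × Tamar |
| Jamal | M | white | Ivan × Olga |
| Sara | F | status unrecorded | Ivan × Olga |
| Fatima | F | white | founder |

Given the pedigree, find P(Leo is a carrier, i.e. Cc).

1

Leo is white so carries C and received c from Elena (cc), so Leo is Cc, giving P(Cc) = 1.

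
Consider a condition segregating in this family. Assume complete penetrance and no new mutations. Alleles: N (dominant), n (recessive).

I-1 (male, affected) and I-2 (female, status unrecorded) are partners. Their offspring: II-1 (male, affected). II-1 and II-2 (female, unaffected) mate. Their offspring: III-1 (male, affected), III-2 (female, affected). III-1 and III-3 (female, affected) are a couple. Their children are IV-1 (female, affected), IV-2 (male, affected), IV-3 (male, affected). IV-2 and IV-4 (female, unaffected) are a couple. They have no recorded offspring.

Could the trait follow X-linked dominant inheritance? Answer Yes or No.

Under X-linked dominant, III-1 (affected, male) cannot arise from II-1 (affected) × II-2 (unaffected).

No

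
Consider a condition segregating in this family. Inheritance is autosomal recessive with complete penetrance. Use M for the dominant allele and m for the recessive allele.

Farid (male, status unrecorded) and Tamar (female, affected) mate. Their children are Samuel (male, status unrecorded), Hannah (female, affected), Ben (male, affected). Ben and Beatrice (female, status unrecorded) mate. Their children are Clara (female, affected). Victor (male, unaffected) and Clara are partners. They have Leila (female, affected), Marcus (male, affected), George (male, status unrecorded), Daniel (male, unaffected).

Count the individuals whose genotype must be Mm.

2

Obligate heterozygotes: Victor is unaffected so carries M and passed m to Leila (mm), so Victor is Mm; Daniel is unaffected so carries M and received m from Clara (mm), so Daniel is Mm.
Every other individual is either homozygous by phenotype or has at least one consistent homozygous assignment, so the count is 2.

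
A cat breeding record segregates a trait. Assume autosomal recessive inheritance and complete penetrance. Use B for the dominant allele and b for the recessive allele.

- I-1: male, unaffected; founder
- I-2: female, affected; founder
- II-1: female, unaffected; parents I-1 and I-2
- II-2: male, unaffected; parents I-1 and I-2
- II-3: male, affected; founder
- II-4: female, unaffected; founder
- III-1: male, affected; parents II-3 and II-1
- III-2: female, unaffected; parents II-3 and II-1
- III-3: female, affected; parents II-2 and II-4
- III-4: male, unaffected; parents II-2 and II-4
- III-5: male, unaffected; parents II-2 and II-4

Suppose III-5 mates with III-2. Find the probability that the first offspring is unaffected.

II-2 is unaffected so carries B and received b from I-2 (bb), so II-2 is Bb.
II-4 is unaffected so carries B and passed b to III-3 (bb), so II-4 is Bb.
III-5 is an unaffected offspring of II-2 (Bb) × II-4 (Bb), whose cross gives 1/4 BB : 1/2 Bb : 1/4 bb; conditioning on being unaffected, III-5 is BB with probability 1/3, Bb with probability 2/3.
III-2 is unaffected so carries B and received b from II-3 (bb), so III-2 is Bb.
Summing over parental genotype combinations, P(offspring is unaffected) = 1/3·1 + 2/3·3/4 = 5/6.

5/6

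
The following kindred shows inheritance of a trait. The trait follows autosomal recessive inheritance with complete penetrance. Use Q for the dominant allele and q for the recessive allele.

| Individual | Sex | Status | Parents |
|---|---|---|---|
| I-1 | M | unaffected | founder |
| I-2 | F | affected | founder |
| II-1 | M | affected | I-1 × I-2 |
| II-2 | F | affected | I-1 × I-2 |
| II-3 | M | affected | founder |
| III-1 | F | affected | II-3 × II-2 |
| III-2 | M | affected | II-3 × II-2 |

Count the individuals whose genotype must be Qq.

1

Obligate heterozygotes: I-1 is unaffected so carries Q and passed q to II-1 (qq), so I-1 is Qq.
Every other individual is either homozygous by phenotype or has at least one consistent homozygous assignment, so the count is 1.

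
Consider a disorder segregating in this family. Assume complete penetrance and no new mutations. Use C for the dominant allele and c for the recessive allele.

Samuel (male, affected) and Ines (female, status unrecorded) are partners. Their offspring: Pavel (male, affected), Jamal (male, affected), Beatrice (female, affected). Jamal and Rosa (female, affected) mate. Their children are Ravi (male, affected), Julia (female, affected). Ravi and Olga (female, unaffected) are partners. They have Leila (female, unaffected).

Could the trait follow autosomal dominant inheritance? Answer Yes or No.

A consistent assignment under autosomal dominant exists: Samuel CC, Ines CC, Pavel CC, Jamal CC, Beatrice CC, Rosa Cc, Ravi Cc, Julia CC, Olga cc, Leila cc.
In this assignment every recorded phenotype matches its genotype and every non-founder's genotype is obtainable from its parents' genotypes, so the pedigree is consistent.

Yes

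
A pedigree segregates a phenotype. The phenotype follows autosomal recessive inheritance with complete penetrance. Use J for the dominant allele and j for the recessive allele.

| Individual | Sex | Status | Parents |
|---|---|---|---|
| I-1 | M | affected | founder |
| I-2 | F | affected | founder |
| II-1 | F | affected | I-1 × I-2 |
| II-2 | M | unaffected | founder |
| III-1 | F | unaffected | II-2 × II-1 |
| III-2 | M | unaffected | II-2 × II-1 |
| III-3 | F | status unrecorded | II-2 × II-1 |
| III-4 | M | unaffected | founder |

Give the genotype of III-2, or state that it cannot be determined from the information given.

From phenotype alone, III-2 is JJ or Jj.
III-2 is unaffected so carries J and received j from II-1 (jj), so III-2 is Jj.

Jj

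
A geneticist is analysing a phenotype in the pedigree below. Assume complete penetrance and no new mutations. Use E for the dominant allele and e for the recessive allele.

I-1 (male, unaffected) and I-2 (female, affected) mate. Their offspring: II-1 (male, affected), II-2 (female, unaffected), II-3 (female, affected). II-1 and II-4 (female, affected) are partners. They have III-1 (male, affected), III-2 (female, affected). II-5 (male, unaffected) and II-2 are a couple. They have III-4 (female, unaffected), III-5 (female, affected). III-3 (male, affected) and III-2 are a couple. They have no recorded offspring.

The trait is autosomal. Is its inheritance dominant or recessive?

recessive

II-5 and II-2 are both unaffected yet have an affected child III-5. Under dominance, an affected child requires at least one affected parent, so the trait cannot be dominant.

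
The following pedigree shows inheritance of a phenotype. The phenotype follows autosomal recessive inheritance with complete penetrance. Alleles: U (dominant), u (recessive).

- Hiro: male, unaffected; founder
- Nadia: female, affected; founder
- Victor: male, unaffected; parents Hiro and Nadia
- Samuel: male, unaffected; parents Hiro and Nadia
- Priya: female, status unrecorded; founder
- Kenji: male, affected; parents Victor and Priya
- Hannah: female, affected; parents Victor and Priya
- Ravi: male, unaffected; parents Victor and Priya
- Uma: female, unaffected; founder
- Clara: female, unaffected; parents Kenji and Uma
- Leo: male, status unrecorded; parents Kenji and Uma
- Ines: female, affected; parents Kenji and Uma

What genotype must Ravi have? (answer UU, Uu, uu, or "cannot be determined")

Ravi's phenotype allows UU or Uu, and no parent or child forces a single allele at both positions; consistent genotype assignments exist with Ravi as UU or Uu.

cannot be determined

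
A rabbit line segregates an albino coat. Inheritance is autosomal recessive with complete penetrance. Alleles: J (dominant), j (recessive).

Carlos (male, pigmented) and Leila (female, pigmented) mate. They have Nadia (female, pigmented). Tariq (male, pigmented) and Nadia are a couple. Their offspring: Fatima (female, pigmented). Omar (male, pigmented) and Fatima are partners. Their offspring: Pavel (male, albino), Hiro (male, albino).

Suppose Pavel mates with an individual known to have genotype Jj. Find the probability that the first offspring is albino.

1/2

Pavel is albino, so Pavel is jj.
The cross gives 1/2 Jj : 1/2 jj, so P(offspring is albino) = 1/2.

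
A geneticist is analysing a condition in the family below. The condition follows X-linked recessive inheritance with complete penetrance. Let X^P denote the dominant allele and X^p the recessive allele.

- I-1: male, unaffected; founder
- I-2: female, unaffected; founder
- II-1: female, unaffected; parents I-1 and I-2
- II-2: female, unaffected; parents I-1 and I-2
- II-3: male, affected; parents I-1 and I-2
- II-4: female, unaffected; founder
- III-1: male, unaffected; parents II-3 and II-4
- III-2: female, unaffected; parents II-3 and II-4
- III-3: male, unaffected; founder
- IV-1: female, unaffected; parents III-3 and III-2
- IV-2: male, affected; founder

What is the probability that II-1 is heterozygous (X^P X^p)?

I-1 is unaffected, so I-1 is X^P Y.
I-2 is unaffected so carries P and passed p to II-3 (X^p Y), so I-2 is X^P X^p.
Their cross gives offspring ratios 1/2 X^P X^P : 1/2 X^P X^p. Conditioning on II-1 being unaffected, P(X^P X^p) = 1/2 / 1 = 1/2.

1/2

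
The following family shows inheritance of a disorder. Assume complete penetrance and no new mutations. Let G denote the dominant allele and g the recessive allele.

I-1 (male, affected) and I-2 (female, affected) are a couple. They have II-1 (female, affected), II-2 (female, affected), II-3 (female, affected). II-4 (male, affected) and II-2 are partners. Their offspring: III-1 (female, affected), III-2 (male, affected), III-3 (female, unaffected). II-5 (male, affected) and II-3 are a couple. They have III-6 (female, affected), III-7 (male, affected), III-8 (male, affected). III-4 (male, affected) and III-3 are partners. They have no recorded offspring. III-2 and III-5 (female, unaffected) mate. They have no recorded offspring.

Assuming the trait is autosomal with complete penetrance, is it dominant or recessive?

II-4 and II-2 are both affected yet have an unaffected child III-3. Under a recessive model two affected parents are homozygous and every child would be affected, so the trait cannot be recessive.

dominant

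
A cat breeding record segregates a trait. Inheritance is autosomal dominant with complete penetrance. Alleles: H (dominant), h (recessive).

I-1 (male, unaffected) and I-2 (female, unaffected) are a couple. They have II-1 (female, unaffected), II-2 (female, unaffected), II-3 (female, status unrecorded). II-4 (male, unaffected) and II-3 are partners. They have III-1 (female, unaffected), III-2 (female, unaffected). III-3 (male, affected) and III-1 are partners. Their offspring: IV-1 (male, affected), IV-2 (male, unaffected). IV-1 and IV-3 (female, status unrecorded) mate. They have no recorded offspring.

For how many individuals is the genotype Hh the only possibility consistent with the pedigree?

2

Obligate heterozygotes: III-3 is affected so carries H and passed h to IV-2 (hh), so III-3 is Hh; IV-1 is affected so carries H and received h from III-1 (hh), so IV-1 is Hh.
Every other individual is either homozygous by phenotype or has at least one consistent homozygous assignment, so the count is 2.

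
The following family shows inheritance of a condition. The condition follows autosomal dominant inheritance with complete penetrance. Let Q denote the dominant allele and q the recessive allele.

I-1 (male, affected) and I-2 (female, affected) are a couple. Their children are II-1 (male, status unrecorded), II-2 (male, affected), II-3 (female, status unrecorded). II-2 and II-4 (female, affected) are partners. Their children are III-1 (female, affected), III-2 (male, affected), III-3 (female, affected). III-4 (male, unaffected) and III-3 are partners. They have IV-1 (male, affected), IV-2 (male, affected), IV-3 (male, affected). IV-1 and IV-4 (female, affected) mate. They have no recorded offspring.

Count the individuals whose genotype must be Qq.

3

Obligate heterozygotes: IV-1 is affected so carries Q and received q from III-4 (qq), so IV-1 is Qq; IV-2 is affected so carries Q and received q from III-4 (qq), so IV-2 is Qq; IV-3 is affected so carries Q and received q from III-4 (qq), so IV-3 is Qq.
Every other individual is either homozygous by phenotype or has at least one consistent homozygous assignment, so the count is 3.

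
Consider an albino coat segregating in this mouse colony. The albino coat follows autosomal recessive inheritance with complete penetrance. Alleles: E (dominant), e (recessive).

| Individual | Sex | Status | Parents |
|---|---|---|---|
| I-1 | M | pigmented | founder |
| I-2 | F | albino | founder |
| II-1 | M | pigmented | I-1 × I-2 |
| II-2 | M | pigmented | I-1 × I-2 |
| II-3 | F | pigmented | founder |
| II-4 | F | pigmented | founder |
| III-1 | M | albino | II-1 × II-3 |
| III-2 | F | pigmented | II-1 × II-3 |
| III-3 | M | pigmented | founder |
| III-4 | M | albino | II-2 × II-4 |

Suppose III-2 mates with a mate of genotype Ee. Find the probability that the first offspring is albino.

II-1 is pigmented so carries E and received e from I-2 (ee), so II-1 is Ee.
II-3 is pigmented so carries E and passed e to III-1 (ee), so II-3 is Ee.
III-2 is a pigmented offspring of II-1 (Ee) × II-3 (Ee), whose cross gives 1/4 EE : 1/2 Ee : 1/4 ee; conditioning on being pigmented, III-2 is EE with probability 1/3, Ee with probability 2/3.
Summing over parental genotype combinations, P(offspring is albino) = 2/3·1/4 = 1/6.

1/6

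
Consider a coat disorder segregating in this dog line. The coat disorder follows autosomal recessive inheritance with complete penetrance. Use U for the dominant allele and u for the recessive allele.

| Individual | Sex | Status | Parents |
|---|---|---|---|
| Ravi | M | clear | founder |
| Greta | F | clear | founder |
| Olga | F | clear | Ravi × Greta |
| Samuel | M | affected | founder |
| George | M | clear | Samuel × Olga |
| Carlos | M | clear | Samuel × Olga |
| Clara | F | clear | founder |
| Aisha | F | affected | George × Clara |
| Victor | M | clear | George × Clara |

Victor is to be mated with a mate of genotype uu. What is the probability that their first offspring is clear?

George is clear so carries U and received u from Samuel (uu), so George is Uu.
Clara is clear so carries U and passed u to Aisha (uu), so Clara is Uu.
Victor is a clear offspring of George (Uu) × Clara (Uu), whose cross gives 1/4 UU : 1/2 Uu : 1/4 uu; conditioning on being clear, Victor is UU with probability 1/3, Uu with probability 2/3.
Summing over parental genotype combinations, P(offspring is clear) = 1/3·1 + 2/3·1/2 = 2/3.

2/3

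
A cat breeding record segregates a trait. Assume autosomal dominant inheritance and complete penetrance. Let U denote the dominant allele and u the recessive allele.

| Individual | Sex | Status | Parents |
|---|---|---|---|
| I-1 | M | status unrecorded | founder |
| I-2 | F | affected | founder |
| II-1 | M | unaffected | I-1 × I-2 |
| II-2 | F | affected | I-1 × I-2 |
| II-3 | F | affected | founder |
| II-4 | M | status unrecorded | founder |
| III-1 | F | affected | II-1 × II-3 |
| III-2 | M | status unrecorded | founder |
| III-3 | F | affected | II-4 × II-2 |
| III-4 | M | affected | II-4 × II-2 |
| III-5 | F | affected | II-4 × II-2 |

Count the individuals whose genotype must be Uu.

2

Obligate heterozygotes: I-2 is affected so carries U and passed u to II-1 (uu), so I-2 is Uu; III-1 is affected so carries U and received u from II-1 (uu), so III-1 is Uu.
Every other individual is either homozygous by phenotype or has at least one consistent homozygous assignment, so the count is 2.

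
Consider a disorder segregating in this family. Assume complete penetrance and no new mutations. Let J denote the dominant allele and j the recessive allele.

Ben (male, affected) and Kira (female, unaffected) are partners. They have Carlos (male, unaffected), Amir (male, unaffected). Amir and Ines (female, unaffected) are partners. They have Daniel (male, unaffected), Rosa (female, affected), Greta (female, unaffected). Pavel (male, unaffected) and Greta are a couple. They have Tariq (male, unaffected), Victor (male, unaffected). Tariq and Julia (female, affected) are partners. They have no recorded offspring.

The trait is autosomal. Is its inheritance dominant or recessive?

recessive

Amir and Ines are both unaffected yet have an affected child Rosa. Under dominance, an affected child requires at least one affected parent, so the trait cannot be dominant.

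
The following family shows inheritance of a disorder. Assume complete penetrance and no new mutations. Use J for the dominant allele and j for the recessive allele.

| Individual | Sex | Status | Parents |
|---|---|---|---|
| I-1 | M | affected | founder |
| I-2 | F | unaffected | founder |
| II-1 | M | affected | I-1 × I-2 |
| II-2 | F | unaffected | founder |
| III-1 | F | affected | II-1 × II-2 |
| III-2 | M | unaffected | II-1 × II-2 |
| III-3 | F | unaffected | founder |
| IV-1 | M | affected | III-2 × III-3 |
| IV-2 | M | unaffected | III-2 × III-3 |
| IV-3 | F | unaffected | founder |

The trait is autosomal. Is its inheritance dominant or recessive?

recessive

III-2 and III-3 are both unaffected yet have an affected child IV-1. Under dominance, an affected child requires at least one affected parent, so the trait cannot be dominant.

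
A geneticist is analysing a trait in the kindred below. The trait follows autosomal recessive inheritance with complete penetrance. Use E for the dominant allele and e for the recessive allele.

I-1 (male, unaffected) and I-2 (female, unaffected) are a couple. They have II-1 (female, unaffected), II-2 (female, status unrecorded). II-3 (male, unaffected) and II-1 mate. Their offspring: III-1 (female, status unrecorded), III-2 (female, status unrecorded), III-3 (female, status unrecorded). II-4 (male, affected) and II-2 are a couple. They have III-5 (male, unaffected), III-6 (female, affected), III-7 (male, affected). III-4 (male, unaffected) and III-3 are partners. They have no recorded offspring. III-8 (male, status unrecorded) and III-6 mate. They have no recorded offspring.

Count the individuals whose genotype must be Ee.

2

Obligate heterozygotes: II-2 passed E to III-5 (Ee, whose e came from II-4) and passed e to III-6 (ee), so II-2 is Ee; III-5 is unaffected so carries E and received e from II-4 (ee), so III-5 is Ee.
Every other individual is either homozygous by phenotype or has at least one consistent homozygous assignment, so the count is 2.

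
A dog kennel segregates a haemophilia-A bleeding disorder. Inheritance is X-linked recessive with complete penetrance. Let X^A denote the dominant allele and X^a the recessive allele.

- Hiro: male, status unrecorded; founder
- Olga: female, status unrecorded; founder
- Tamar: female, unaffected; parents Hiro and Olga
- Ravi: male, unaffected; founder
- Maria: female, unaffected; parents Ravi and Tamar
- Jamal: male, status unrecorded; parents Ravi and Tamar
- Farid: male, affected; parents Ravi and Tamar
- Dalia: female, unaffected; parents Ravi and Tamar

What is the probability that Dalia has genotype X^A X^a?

Ravi is unaffected, so Ravi is X^A Y.
Tamar is unaffected so carries A and passed a to Farid (X^a Y), so Tamar is X^A X^a.
Their cross gives offspring ratios 1/2 X^A X^A : 1/2 X^A X^a. Conditioning on Dalia being unaffected, P(X^A X^a) = 1/2 / 1 = 1/2.

1/2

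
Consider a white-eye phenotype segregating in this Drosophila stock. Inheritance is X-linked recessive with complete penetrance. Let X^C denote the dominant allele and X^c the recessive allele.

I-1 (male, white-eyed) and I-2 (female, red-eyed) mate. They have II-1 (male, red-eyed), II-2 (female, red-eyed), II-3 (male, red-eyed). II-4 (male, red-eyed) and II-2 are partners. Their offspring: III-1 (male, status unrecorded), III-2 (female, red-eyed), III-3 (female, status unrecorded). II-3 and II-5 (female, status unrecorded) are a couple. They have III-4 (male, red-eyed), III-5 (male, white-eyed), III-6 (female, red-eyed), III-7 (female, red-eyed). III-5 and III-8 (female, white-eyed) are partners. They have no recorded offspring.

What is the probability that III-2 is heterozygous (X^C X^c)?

II-4 is red-eyed, so II-4 is X^C Y.
II-2 is red-eyed so carries C and received c from I-1 (X^c Y), so II-2 is X^C X^c.
Their cross gives offspring ratios 1/2 X^C X^C : 1/2 X^C X^c. Conditioning on III-2 being red-eyed, P(X^C X^c) = 1/2 / 1 = 1/2.

1/2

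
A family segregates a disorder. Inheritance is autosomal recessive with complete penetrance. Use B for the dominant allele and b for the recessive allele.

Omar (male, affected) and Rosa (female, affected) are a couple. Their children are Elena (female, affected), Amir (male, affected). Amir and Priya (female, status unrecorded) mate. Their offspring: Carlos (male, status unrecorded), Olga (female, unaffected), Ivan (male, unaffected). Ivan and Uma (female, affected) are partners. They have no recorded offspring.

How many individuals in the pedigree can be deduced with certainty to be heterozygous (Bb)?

2

Obligate heterozygotes: Olga is unaffected so carries B and received b from Amir (bb), so Olga is Bb; Ivan is unaffected so carries B and received b from Amir (bb), so Ivan is Bb.
Every other individual is either homozygous by phenotype or has at least one consistent homozygous assignment, so the count is 2.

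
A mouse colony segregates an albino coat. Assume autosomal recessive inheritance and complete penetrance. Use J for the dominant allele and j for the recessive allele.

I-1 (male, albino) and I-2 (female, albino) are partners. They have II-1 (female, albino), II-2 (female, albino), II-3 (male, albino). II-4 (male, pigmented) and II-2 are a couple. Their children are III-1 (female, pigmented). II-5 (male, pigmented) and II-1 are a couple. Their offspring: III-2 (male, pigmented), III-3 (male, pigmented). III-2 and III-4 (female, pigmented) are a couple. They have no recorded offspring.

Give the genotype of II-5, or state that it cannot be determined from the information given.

II-5's phenotype allows JJ or Jj, and no parent or child forces a single allele at both positions; consistent genotype assignments exist with II-5 as JJ or Jj.

cannot be determined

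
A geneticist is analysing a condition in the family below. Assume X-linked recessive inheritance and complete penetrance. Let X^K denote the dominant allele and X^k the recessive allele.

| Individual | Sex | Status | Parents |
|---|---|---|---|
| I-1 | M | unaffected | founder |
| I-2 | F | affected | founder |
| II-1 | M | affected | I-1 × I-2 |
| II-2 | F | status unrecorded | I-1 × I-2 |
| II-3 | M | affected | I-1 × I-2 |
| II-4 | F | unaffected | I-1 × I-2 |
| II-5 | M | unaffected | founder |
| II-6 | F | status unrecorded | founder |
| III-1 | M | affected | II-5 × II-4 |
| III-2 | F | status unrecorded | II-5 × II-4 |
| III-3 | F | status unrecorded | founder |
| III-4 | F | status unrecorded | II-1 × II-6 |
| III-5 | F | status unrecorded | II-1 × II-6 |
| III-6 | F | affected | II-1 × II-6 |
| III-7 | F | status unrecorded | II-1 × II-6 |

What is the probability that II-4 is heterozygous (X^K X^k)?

1

II-4 is unaffected so carries K and received k from I-2 (X^k X^k), so II-4 is X^K X^k, giving P(X^K X^k) = 1.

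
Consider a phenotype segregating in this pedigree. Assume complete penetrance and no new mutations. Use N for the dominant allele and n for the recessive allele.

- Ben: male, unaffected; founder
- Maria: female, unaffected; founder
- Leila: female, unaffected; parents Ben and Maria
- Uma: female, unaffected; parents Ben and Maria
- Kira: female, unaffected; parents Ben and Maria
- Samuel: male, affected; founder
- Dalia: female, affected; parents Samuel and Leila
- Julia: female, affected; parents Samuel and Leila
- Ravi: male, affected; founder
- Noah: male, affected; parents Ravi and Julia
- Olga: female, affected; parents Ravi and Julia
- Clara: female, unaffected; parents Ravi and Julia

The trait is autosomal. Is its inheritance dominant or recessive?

Ravi and Julia are both affected yet have an unaffected child Clara. Under a recessive model two affected parents are homozygous and every child would be affected, so the trait cannot be recessive.

dominant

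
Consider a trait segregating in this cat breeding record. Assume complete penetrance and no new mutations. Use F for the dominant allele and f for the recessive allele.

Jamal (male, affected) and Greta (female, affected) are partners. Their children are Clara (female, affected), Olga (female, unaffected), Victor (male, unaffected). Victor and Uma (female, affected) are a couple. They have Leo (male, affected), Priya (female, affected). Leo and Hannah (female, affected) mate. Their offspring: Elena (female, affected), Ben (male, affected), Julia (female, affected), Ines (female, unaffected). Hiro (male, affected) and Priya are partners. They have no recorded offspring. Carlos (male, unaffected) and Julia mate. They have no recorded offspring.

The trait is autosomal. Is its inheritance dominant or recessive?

Jamal and Greta are both affected yet have an unaffected child Olga. Under a recessive model two affected parents are homozygous and every child would be affected, so the trait cannot be recessive.

dominant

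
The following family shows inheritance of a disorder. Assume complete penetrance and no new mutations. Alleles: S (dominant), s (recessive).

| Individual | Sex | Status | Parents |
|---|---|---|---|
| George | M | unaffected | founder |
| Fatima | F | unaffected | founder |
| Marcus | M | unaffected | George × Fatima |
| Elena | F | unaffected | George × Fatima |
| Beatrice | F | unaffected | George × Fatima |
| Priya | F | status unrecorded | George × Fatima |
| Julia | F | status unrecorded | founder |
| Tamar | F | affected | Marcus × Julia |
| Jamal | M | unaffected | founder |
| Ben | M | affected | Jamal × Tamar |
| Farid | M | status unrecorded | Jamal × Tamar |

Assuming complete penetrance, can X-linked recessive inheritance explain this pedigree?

Under X-linked recessive, Tamar (affected, female) cannot arise from Marcus (unaffected) × Julia (unrecorded).

No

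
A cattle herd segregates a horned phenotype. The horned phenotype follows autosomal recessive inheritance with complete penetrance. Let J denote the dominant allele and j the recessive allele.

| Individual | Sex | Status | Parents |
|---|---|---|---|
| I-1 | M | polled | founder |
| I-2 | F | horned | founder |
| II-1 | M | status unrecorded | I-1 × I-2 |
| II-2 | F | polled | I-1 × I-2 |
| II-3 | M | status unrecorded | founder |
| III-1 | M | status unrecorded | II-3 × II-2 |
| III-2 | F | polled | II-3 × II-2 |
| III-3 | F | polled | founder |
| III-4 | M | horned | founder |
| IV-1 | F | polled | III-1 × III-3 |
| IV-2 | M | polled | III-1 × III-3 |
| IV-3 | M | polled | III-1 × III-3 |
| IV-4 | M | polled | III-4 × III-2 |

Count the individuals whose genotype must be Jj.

Obligate heterozygotes: II-2 is polled so carries J and received j from I-2 (jj), so II-2 is Jj; IV-4 is polled so carries J and received j from III-4 (jj), so IV-4 is Jj.
Every other individual is either homozygous by phenotype or has at least one consistent homozygous assignment, so the count is 2.

2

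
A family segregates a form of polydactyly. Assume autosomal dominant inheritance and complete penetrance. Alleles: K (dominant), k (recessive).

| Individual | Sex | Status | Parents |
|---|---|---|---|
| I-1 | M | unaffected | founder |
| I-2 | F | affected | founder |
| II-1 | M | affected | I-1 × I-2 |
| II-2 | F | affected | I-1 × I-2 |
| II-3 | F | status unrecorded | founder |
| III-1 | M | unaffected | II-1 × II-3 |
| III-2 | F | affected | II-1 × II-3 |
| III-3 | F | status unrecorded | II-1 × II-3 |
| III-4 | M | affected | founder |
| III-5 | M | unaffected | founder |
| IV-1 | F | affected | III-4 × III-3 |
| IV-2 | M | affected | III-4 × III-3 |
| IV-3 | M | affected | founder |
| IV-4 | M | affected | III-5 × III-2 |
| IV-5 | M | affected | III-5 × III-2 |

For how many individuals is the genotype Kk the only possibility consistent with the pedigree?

Obligate heterozygotes: II-1 is affected so carries K and received k from I-1 (kk), so II-1 is Kk; II-2 is affected so carries K and received k from I-1 (kk), so II-2 is Kk; IV-4 is affected so carries K and received k from III-5 (kk), so IV-4 is Kk; IV-5 is affected so carries K and received k from III-5 (kk), so IV-5 is Kk.
Every other individual is either homozygous by phenotype or has at least one consistent homozygous assignment, so the count is 4.

4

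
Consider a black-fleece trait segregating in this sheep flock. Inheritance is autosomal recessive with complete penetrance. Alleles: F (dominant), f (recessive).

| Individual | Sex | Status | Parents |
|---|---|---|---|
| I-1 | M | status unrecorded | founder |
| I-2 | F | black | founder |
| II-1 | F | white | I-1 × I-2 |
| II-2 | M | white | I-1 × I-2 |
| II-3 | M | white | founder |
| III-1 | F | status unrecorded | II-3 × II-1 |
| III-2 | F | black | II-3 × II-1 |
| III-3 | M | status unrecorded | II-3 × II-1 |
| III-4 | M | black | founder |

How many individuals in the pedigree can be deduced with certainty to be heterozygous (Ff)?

3

Obligate heterozygotes: II-1 is white so carries F and received f from I-2 (ff), so II-1 is Ff; II-2 is white so carries F and received f from I-2 (ff), so II-2 is Ff; II-3 is white so carries F and passed f to III-2 (ff), so II-3 is Ff.
Every other individual is either homozygous by phenotype or has at least one consistent homozygous assignment, so the count is 3.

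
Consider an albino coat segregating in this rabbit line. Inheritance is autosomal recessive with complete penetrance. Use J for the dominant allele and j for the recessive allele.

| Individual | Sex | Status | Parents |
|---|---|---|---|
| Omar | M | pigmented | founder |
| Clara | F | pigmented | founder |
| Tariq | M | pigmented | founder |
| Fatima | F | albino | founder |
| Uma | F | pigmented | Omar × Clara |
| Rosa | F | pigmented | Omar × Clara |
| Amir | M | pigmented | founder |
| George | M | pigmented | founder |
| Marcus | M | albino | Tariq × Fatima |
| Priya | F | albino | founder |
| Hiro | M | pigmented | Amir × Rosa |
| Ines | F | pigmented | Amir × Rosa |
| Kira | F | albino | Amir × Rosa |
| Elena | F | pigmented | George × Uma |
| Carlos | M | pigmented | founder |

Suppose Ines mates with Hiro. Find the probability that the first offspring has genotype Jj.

Amir is pigmented so carries J and passed j to Kira (jj), so Amir is Jj.
Rosa is pigmented so carries J and passed j to Kira (jj), so Rosa is Jj.
Ines is a pigmented offspring of Amir (Jj) × Rosa (Jj), whose cross gives 1/4 JJ : 1/2 Jj : 1/4 jj; conditioning on being pigmented, Ines is JJ with probability 1/3, Jj with probability 2/3.
Hiro is a pigmented offspring of Amir (Jj) × Rosa (Jj), whose cross gives 1/4 JJ : 1/2 Jj : 1/4 jj; conditioning on being pigmented, Hiro is JJ with probability 1/3, Jj with probability 2/3.
Summing over parental genotype combinations, P(offspring has genotype Jj) = 2/9·1/2 + 2/9·1/2 + 4/9·1/2 = 4/9.

4/9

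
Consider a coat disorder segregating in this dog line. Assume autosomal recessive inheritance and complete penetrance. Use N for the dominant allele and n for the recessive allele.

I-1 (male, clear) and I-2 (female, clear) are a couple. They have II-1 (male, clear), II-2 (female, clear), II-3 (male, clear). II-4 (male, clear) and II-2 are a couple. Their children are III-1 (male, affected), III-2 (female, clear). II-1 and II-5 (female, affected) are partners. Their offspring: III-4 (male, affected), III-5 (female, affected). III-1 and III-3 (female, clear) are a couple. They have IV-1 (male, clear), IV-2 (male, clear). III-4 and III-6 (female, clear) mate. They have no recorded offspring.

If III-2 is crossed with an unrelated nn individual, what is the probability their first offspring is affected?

II-4 is clear so carries N and passed n to III-1 (nn), so II-4 is Nn.
II-2 is clear so carries N and passed n to III-1 (nn), so II-2 is Nn.
III-2 is a clear offspring of II-4 (Nn) × II-2 (Nn), whose cross gives 1/4 NN : 1/2 Nn : 1/4 nn; conditioning on being clear, III-2 is NN with probability 1/3, Nn with probability 2/3.
Summing over parental genotype combinations, P(offspring is affected) = 2/3·1/2 = 1/3.

1/3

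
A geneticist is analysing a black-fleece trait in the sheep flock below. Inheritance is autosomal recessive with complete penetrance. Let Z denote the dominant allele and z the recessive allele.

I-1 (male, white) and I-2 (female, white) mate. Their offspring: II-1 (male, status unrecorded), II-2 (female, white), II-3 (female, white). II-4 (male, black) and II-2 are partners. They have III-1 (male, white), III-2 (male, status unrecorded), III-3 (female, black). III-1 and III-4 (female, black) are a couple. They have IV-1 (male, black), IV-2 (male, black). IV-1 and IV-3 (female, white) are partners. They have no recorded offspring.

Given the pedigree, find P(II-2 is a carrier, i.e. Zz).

II-2 is white so carries Z and passed z to III-3 (zz), so II-2 is Zz, giving P(Zz) = 1.

1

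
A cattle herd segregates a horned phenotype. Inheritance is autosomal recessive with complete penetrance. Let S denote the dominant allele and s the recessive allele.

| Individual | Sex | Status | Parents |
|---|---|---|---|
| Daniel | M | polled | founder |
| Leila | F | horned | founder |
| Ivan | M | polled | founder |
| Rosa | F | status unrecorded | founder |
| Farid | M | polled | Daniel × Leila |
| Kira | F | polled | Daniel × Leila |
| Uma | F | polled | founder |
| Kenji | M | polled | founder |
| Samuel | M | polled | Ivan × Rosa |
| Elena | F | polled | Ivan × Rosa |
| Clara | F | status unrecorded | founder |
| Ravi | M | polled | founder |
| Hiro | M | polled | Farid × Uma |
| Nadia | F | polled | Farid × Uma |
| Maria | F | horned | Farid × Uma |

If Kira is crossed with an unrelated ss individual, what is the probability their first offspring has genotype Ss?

1/2

Kira is polled so carries S and received s from Leila (ss), so Kira is Ss.
The cross gives 1/2 Ss : 1/2 ss, so P(offspring has genotype Ss) = 1/2.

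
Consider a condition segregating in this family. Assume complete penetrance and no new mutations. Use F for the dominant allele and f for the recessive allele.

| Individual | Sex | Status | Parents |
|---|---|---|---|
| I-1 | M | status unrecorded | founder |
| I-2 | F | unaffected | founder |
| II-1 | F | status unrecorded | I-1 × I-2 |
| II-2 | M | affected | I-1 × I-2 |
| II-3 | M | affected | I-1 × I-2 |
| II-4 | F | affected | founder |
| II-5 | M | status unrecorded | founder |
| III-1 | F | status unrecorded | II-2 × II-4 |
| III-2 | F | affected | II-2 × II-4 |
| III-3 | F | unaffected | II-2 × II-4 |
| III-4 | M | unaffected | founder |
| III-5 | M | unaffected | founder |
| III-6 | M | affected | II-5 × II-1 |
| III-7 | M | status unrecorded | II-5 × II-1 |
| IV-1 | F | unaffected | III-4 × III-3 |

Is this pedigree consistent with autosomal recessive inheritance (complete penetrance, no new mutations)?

Under autosomal recessive, III-3 (unaffected, female) cannot arise from II-2 (affected) × II-4 (affected).

No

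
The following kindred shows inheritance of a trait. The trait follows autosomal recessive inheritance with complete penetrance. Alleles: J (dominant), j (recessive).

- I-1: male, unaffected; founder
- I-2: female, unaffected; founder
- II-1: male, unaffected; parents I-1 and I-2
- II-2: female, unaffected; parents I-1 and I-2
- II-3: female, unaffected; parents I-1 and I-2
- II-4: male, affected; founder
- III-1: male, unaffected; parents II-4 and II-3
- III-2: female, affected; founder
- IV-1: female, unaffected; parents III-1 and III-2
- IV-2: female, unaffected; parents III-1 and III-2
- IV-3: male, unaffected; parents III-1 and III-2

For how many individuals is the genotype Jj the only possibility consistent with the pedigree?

Obligate heterozygotes: III-1 is unaffected so carries J and received j from II-4 (jj), so III-1 is Jj; IV-1 is unaffected so carries J and received j from III-2 (jj), so IV-1 is Jj; IV-2 is unaffected so carries J and received j from III-2 (jj), so IV-2 is Jj; IV-3 is unaffected so carries J and received j from III-2 (jj), so IV-3 is Jj.
Every other individual is either homozygous by phenotype or has at least one consistent homozygous assignment, so the count is 4.

4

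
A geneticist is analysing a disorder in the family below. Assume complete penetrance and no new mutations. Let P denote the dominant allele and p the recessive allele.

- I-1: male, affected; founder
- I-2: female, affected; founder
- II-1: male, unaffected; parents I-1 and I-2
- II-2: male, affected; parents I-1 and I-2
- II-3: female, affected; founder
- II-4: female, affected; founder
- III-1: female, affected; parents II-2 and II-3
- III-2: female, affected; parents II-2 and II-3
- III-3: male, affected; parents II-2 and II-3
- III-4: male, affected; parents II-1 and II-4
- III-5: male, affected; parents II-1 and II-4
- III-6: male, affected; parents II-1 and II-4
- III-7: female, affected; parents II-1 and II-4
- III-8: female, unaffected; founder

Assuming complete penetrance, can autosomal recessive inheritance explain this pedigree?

Under autosomal recessive, II-1 (unaffected, male) cannot arise from I-1 (affected) × I-2 (affected).

No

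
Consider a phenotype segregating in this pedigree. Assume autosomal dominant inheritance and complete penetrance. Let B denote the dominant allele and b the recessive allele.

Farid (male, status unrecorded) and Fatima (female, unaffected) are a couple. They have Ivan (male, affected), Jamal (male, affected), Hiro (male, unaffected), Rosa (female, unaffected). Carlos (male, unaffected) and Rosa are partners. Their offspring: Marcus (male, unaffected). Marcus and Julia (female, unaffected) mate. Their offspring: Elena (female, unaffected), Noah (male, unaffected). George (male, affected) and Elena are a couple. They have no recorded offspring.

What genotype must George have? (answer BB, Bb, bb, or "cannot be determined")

George's phenotype allows BB or Bb, and no parent or child forces a single allele at both positions; consistent genotype assignments exist with George as BB or Bb.

cannot be determined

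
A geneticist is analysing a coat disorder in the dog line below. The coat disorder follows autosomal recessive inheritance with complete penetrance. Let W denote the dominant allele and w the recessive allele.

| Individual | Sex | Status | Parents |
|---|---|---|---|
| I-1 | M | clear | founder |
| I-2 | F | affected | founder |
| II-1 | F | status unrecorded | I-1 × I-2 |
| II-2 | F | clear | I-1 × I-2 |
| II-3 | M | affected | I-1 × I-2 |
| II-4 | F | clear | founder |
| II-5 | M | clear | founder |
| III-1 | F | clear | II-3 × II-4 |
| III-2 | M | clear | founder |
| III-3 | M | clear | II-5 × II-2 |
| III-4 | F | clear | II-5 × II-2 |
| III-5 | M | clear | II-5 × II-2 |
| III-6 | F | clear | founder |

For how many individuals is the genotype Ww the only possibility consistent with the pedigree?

3

Obligate heterozygotes: I-1 is clear so carries W and passed w to II-3 (ww), so I-1 is Ww; II-2 is clear so carries W and received w from I-2 (ww), so II-2 is Ww; III-1 is clear so carries W and received w from II-3 (ww), so III-1 is Ww.
Every other individual is either homozygous by phenotype or has at least one consistent homozygous assignment, so the count is 3.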